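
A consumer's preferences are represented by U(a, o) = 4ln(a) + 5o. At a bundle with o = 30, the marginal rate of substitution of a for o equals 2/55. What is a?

a = 22

MU_a = 4/a, MU_o = 5.
MRS = 4/a ÷ 5.
MRS depends only on a: 0.8/a = 2/55 ⇒ a = 0.8/(2/55) = 22.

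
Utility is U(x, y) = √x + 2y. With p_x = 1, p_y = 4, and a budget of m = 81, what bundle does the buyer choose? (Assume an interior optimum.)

MU_x = 1/(2√x), MU_y = 2.
MRS = 1/(2√x) ÷ 2.
Tangency: set MRS = p_x/p_y = 1/4 = 0.25.
MRS depends only on x: 0.25/√x = 0.25 ⇒ √x = 0.25/0.25 = 1 ⇒ x* = 1.
From the budget, 4·y = 81 − 1·1 = 80, so y* = 20.

x* = 1, y* = 20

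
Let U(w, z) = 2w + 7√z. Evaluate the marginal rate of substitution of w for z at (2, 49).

MRS = 4

MU_w = 2, MU_z = 7/(2√z).
MRS = 2 ÷ (7/(2√z)).
At (2, 49): MRS = 4.
That is, one extra unit of w is worth 4 units of z at the margin.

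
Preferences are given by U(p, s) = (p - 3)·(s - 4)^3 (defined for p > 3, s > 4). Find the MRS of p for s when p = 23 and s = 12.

MU_p = (s−4)^3, MU_s = 3·(p−3)·(s−4)^2.
MRS = (1/3)·(s−4)/(p−3).
At (23, 12): MRS = 2/15.
The indifference curve has slope −2/15 at this bundle.

MRS = 2/15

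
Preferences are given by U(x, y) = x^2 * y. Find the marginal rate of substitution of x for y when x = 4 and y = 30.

MU_x = 2·x·y and MU_y = x^2.
MRS = MU_x/MU_y = (2/1)·y/x.
At (4, 30): MRS = 15.
So at (4, 30) the consumer would give up 15 units of y for one more unit of x.

MRS = 15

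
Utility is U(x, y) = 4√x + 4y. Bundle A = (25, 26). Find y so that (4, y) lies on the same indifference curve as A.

U(25, 26) = 124.
Set U(4, y) = 124 and solve.
With x = 4: √4 = 2, so 4y = 124 − 4·2 = 116 and y = 29.
Check: U(4, 29) = 124.

y = 29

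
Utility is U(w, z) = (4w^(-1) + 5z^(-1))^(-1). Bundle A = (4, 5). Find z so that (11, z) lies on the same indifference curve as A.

U depends on (w, z) only through S = 4w^(-1) + 5z^(-1), so equal utility means equal S. At (4, 5): S = 2.
With w = 11: 4·11^(-1) = 4/11, so 5z^(-1) = 2 − 4/11 = 18/11, i.e. z^(-1) = 18/55.
Hence z = 1/(18/55) = 55/18.
Check: U(11, 55/18) = 0.5.

z = 55/18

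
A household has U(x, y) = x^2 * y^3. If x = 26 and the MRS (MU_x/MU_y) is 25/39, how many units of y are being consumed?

y = 25

MU_x = 2·x·y^3 and MU_y = 3·x^2·y^2.
MRS = MU_x/MU_y = (2/3)·y/x.
Substitute x = 26: MRS = y/39. Setting y/39 = 25/39 gives y = (25/39)·39 = 25.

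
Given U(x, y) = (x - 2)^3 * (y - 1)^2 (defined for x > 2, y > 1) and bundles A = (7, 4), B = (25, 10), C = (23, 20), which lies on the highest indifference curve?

Evaluate utility at each bundle:
U(A) = 1125.
U(B) = 985527.
U(C) = 3343221.
Highest utility is C, so C ≻ B ≻ A.

Bundle C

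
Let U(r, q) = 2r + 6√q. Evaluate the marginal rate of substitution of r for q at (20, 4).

MRS = 4/3

MU_r = 2, MU_q = 6/(2√q).
MRS = 2 ÷ (6/(2√q)).
At (20, 4): MRS = 4/3.
That is, one extra unit of r is worth 4/3 units of q at the margin.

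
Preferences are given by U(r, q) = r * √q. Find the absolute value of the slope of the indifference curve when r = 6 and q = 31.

MRS = 31/3

MU_r = √q and MU_q = 0.5·r·q^(-0.5).
MRS = MU_r/MU_q = (2)·q/r.
At (6, 31): MRS = 31/3.
The indifference curve has slope −31/3 at this bundle.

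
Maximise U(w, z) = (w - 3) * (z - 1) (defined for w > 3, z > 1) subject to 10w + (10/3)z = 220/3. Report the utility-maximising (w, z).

w* = 5, z* = 7

MU_w = (z−1), MU_z = (w−3).
MRS = (z−1)/(w−3).
Tangency: set MRS = p_w/p_z = 10/(10/3) = 3.
So (z − 1)/(w − 3) = 3, i.e. (z − 1) = 3·(w − 3).
Rewrite the budget in excess-of-subsistence terms: 10·(w − 3) + (10/3)·(z − 1) = 220/3 − 10·3 − (10/3)·1 = 40.
Substituting, 20·(w − 3) = 40, so w − 3 = 2 and w* = 5.
Then z − 1 = 3·2 = 6, so z* = 7.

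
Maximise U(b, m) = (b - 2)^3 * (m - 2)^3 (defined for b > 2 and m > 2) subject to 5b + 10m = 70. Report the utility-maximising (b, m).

MU_b = 3·(b−2)^2·(m−2)^3, MU_m = 3·(b−2)^3·(m−2)^2.
MRS = (m−2)/(b−2).
Tangency: set MRS = p_b/p_m = 5/10 = 0.5.
So (m − 2)/(b − 2) = 0.5, i.e. (m − 2) = 0.5·(b − 2).
Rewrite the budget in excess-of-subsistence terms: 5·(b − 2) + 10·(m − 2) = 70 − 5·2 − 10·2 = 40.
Substituting, 10·(b − 2) = 40, so b − 2 = 4 and b* = 6.
Then m − 2 = 0.5·4 = 2, so m* = 4.

b* = 6, m* = 4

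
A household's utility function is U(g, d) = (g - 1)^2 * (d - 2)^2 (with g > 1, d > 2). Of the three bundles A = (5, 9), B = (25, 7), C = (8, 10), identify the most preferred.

Evaluate utility at each bundle:
U(A) = 784.
U(B) = 14400.
U(C) = 3136.
Highest utility is B, so B ≻ C ≻ A.

Bundle B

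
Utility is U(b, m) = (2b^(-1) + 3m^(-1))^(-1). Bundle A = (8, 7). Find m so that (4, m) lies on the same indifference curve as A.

U depends on (b, m) only through S = 2b^(-1) + 3m^(-1), so equal utility means equal S. At (8, 7): S = 19/28.
With b = 4: 2·4^(-1) = 0.5, so 3m^(-1) = 19/28 − 0.5 = 5/28, i.e. m^(-1) = 5/84.
Hence m = 1/(5/84) = 16.8.
Check: U(4, 16.8) = 1.4737.

m = 16.8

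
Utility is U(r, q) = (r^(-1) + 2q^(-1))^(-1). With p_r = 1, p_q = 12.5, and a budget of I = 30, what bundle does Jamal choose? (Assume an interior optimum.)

r* = 5, q* = 2

For CES with ρ = -1, MRS = (1/2)·(q/r)^2.
Tangency: set MRS = p_r/p_q = 1/12.5 = 2/25.
So (q/r)^2 = 4/25; taking the square root, q/r = 0.4, i.e. q = 0.4·r.
Substitute into the budget 1·r + 12.5·q = 30: 6·r = 30, so r* = 5 and q* = 0.4·5 = 2.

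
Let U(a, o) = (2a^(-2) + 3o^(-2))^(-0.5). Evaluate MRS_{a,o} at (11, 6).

MRS = 144/1331

For CES with ρ = -2, MRS = (2/3)·(o/a)^3.
At (11, 6): MRS = 144/1331.
So at (11, 6) the consumer would give up 144/1331 units of o for one more unit of a.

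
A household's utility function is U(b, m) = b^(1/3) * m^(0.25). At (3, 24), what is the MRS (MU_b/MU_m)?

MU_b = 1/3·b^(-2/3)·m^(0.25) and MU_m = 0.25·b^(1/3)·m^(-0.75).
MRS = MU_b/MU_m = (4/3)·m/b.
At (3, 24): MRS = 32/3.
So at (3, 24) the consumer would give up 32/3 units of m for one more unit of b.

MRS = 32/3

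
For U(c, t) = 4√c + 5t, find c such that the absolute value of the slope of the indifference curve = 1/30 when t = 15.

c = 144

MU_c = 4/(2√c), MU_t = 5.
MRS = 4/(2√c) ÷ 5.
MRS depends only on c: 0.4/√c = 1/30 ⇒ √c = 0.4/(1/30) = 12 ⇒ c = 144.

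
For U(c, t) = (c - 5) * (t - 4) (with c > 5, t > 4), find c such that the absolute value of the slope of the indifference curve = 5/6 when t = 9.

MU_c = (t−4), MU_t = (c−5).
MRS = (t−4)/(c−5).
Substitute t = 9: MRS = 5/(c − 5). Setting this equal to 5/6 gives c − 5 = 5/(5/6) = 6, so c = 11.

c = 11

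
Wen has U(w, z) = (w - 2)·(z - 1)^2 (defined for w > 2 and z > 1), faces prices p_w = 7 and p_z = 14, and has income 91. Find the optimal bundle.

w* = 5, z* = 4

MU_w = (z−1)^2, MU_z = 2·(w−2)·(z−1).
MRS = (1/2)·(z−1)/(w−2).
Tangency: set MRS = p_w/p_z = 7/14 = 0.5.
So (1/2)·(z − 1)/(w − 2) = 0.5, i.e. (z − 1) = (w − 2).
Rewrite the budget in excess-of-subsistence terms: 7·(w − 2) + 14·(z − 1) = 91 − 7·2 − 14·1 = 63.
Substituting, 21·(w − 2) = 63, so w − 2 = 3 and w* = 5.
Then z − 1 = 3, so z* = 4.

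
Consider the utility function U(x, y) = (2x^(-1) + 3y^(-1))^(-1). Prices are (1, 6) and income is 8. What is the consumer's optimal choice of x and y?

x* = 2, y* = 1

For CES with ρ = -1, MRS = (2/3)·(y/x)^2.
Tangency: set MRS = p_x/p_y = 1/6.
So (y/x)^2 = 0.25; taking the square root, y/x = 0.5, i.e. y = 0.5·x.
Substitute into the budget 1·x + 6·y = 8: 4·x = 8, so x* = 2 and y* = 0.5·2 = 1.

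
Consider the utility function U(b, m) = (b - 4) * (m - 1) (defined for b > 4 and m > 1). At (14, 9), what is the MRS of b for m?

MU_b = (m−1), MU_m = (b−4).
MRS = (m−1)/(b−4).
At (14, 9): MRS = 0.8.
The indifference curve has slope −0.8 at this bundle.

MRS = 0.8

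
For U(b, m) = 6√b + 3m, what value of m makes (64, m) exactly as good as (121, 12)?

U(121, 12) = 102.
Set U(64, m) = 102 and solve.
With b = 64: √64 = 8, so 3m = 102 − 6·8 = 54 and m = 18.
Check: U(64, 18) = 102.

m = 18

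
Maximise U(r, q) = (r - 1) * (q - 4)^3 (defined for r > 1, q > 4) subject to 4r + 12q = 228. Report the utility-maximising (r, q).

r* = 12, q* = 15

MU_r = (q−4)^3, MU_q = 3·(r−1)·(q−4)^2.
MRS = (1/3)·(q−4)/(r−1).
Tangency: set MRS = p_r/p_q = 4/12 = 1/3.
So (1/3)·(q − 4)/(r − 1) = 1/3, i.e. (q − 4) = (r − 1).
Rewrite the budget in excess-of-subsistence terms: 4·(r − 1) + 12·(q − 4) = 228 − 4·1 − 12·4 = 176.
Substituting, 16·(r − 1) = 176, so r − 1 = 11 and r* = 12.
Then q − 4 = 11, so q* = 15.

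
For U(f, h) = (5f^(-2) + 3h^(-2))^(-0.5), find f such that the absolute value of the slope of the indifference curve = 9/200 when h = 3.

f = 10

For CES with ρ = -2, MRS = (5/3)·(h/f)^3.
Setting (5/3)·(3/f)^3 = 9/200 gives (3/f)^3 = 27/1000, so 3/f = 0.3 and f = 10.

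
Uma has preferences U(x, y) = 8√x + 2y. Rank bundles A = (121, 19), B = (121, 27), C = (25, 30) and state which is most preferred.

Bundle B

Evaluate utility at each bundle:
U(A) = 126.000.
U(B) = 142.000.
U(C) = 100.000.
Highest utility is B, so B ≻ A ≻ C.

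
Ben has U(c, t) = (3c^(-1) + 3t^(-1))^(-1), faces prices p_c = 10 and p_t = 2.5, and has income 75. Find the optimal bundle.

For CES with ρ = -1, MRS = (t/c)^2.
Tangency: set MRS = p_c/p_t = 10/2.5 = 4.
So (t/c)^2 = 4; taking the square root, t/c = 2, i.e. t = 2·c.
Substitute into the budget 10·c + 2.5·t = 75: 15·c = 75, so c* = 5 and t* = 2·5 = 10.

c* = 5, t* = 10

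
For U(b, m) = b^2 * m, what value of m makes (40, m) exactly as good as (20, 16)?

U(20, 16) = 6400.
Set U(40, m) = 6400 and solve.
With b = 40: 40^2 = 1600, so m = 6400/1600 = 4.
Check: U(40, 4) = 6400.

m = 4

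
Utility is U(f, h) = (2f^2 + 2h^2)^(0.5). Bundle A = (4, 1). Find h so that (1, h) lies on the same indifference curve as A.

h = 4

U depends on (f, h) only through S = 2f^2 + 2h^2, so equal utility means equal S. At (4, 1): S = 34.
With f = 1: 2·1^2 = 2, so 2h^2 = 34 − 2 = 32, i.e. h^2 = 16.
Hence h = √16 = 4.
Check: U(1, 4) = 5.831.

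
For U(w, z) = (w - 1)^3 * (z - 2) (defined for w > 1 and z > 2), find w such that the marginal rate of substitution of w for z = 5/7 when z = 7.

MU_w = 3·(w−1)^2·(z−2), MU_z = (w−1)^3.
MRS = (3/1)·(z−2)/(w−1).
Substitute z = 7: MRS = 15/(w − 1). Setting this equal to 5/7 gives w − 1 = 15/(5/7) = 21, so w = 22.

w = 22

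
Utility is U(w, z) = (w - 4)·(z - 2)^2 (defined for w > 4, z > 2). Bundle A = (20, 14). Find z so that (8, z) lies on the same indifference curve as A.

U(20, 14) = 2304.
Set U(8, z) = 2304 and solve.
With w = 8: (8 − 4) = 4, so (z − 2)^2 = 2304/4 = 576.
Taking the square root (with z > 2): z − 2 = 24, so z = 26.
Check: U(8, 26) = 2304.

z = 26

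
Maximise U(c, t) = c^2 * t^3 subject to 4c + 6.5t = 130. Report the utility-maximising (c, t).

c* = 13, t* = 12

MU_c = 2·c·t^3 and MU_t = 3·c^2·t^2.
MRS = MU_c/MU_t = (2/3)·t/c.
Tangency: set MRS = p_c/p_t = 4/6.5 = 8/13.
So (2/3)·t/c = 8/13, i.e. t = (12/13)·c.
Substitute into the budget 4·c + 6.5·t = 130: 10·c = 130, so c* = 13.
Then t* = (12/13)·13 = 12.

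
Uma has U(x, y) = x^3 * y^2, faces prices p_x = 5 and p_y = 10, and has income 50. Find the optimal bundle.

x* = 6, y* = 2

MU_x = 3·x^2·y^2 and MU_y = 2·x^3·y.
MRS = MU_x/MU_y = (3/2)·y/x.
Tangency: set MRS = p_x/p_y = 5/10 = 0.5.
So (3/2)·y/x = 0.5, i.e. y = (1/3)·x.
Substitute into the budget 5·x + 10·y = 50: (25/3)·x = 50, so x* = 6.
Then y* = (1/3)·6 = 2.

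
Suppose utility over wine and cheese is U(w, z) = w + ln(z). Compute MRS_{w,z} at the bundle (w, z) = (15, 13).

MU_w = 1, MU_z = 1/z.
MRS = 1 ÷ (1/z).
At (15, 13): MRS = 13.
The indifference curve has slope −13 at this bundle.

MRS = 13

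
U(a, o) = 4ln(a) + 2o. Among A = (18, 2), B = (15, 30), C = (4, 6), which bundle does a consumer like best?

Bundle B

Evaluate utility at each bundle:
U(A) = 15.561.
U(B) = 70.832.
U(C) = 17.545.
Highest utility is B, so B ≻ C ≻ A.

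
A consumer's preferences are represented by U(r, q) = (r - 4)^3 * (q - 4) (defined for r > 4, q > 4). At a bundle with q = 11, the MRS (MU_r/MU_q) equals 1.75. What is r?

r = 16

MU_r = 3·(r−4)^2·(q−4), MU_q = (r−4)^3.
MRS = (3/1)·(q−4)/(r−4).
Substitute q = 11: MRS = 21/(r − 4). Setting this equal to 1.75 gives r − 4 = 21/1.75 = 12, so r = 16.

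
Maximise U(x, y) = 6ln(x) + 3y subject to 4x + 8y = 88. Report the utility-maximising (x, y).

x* = 4, y* = 9

MU_x = 6/x, MU_y = 3.
MRS = 6/x ÷ 3.
Tangency: set MRS = p_x/p_y = 4/8 = 0.5.
MRS depends only on x: 2/x = 0.5 ⇒ x* = 2/0.5 = 4.
From the budget, 8·y = 88 − 4·4 = 72, so y* = 9.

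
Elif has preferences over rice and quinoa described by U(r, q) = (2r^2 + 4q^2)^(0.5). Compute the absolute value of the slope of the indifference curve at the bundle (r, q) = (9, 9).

MRS = 0.5

For CES with ρ = 2, MRS = (2/4)·(q/r)^(-1).
At (9, 9): MRS = 0.5.
So at (9, 9) the consumer would give up 0.5 units of q for one more unit of r.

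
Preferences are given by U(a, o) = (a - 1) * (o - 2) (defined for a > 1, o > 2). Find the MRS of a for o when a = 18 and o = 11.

MU_a = (o−2), MU_o = (a−1).
MRS = (o−2)/(a−1).
At (18, 11): MRS = 9/17.
That is, one extra unit of a is worth 9/17 units of o at the margin.

MRS = 9/17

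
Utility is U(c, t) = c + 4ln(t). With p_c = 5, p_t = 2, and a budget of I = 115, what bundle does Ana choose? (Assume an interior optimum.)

c* = 19, t* = 10

MU_c = 1, MU_t = 4/t.
MRS = 1 ÷ (4/t).
Tangency: set MRS = p_c/p_t = 5/2 = 2.5.
MRS depends only on t: 0.25·t = 2.5 ⇒ t* = 2.5/0.25 = 10.
From the budget, 5·c = 115 − 2·10 = 95, so c* = 19.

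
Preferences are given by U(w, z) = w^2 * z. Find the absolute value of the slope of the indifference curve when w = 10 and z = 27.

MU_w = 2·w·z and MU_z = w^2.
MRS = MU_w/MU_z = (2/1)·z/w.
At (10, 27): MRS = 5.4.
That is, one extra unit of w is worth 5.4 units of z at the margin.

MRS = 5.4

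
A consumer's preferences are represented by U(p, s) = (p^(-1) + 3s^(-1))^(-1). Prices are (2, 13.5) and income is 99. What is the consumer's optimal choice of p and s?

For CES with ρ = -1, MRS = (1/3)·(s/p)^2.
Tangency: set MRS = p_p/p_s = 2/13.5 = 4/27.
So (s/p)^2 = 4/9; taking the square root, s/p = 2/3, i.e. s = (2/3)·p.
Substitute into the budget 2·p + 13.5·s = 99: 11·p = 99, so p* = 9 and s* = (2/3)·9 = 6.

p* = 9, s* = 6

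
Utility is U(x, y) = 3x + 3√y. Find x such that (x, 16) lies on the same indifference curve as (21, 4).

x = 19

U(21, 4) = 69.
Set U(x, 16) = 69 and solve.
With y = 16: √16 = 4, so 3x = 69 − 3·4 = 57 and x = 19.
Check: U(19, 16) = 69.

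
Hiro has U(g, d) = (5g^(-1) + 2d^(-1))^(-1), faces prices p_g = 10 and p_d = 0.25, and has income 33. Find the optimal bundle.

For CES with ρ = -1, MRS = (5/2)·(d/g)^2.
Tangency: set MRS = p_g/p_d = 10/0.25 = 40.
So (d/g)^2 = 16; taking the square root, d/g = 4, i.e. d = 4·g.
Substitute into the budget 10·g + 0.25·d = 33: 11·g = 33, so g* = 3 and d* = 4·3 = 12.

g* = 3, d* = 12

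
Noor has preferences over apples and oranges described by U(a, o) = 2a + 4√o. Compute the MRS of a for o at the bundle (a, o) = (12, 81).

MU_a = 2, MU_o = 4/(2√o).
MRS = 2 ÷ (4/(2√o)).
At (12, 81): MRS = 9.
That is, one extra unit of a is worth 9 units of o at the margin.

MRS = 9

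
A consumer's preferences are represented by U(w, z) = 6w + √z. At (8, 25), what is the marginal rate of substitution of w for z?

MRS = 60

MU_w = 6, MU_z = 1/(2√z).
MRS = 6 ÷ (1/(2√z)).
At (8, 25): MRS = 60.
That is, one extra unit of w is worth 60 units of z at the margin.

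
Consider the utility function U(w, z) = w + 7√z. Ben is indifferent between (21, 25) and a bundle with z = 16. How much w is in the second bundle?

U(21, 25) = 56.
Set U(w, 16) = 56 and solve.
With z = 16: √16 = 4, so w = 56 − 7·4 = 28.
Check: U(28, 16) = 56.

w = 28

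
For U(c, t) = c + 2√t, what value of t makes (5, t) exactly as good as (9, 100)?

t = 144

U(9, 100) = 29.
Set U(5, t) = 29 and solve.
With c = 5: 2√t = 29 − 5 = 24, so √t = 12 and t = 144.
Check: U(5, 144) = 29.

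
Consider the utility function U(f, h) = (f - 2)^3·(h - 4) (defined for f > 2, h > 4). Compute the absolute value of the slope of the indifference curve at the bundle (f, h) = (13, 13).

MRS = 27/11

MU_f = 3·(f−2)^2·(h−4), MU_h = (f−2)^3.
MRS = (3/1)·(h−4)/(f−2).
At (13, 13): MRS = 27/11.
That is, one extra unit of f is worth 27/11 units of h at the margin.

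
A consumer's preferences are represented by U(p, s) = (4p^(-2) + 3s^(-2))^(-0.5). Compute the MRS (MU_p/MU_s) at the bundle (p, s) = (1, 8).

For CES with ρ = -2, MRS = (4/3)·(s/p)^3.
At (1, 8): MRS = 2048/3.
The indifference curve has slope −2048/3 at this bundle.

MRS = 2048/3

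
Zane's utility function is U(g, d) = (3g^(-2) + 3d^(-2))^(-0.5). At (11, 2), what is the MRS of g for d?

For CES with ρ = -2, MRS = (d/g)^3.
At (11, 2): MRS = 8/1331.
The indifference curve has slope −8/1331 at this bundle.

MRS = 8/1331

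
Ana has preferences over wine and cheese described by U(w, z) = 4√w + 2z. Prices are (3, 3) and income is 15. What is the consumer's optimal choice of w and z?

MU_w = 4/(2√w), MU_z = 2.
MRS = 4/(2√w) ÷ 2.
Tangency: set MRS = p_w/p_z = 3/3 = 1.
MRS depends only on w: 1/√w = 1 ⇒ √w = 1/1 = 1 ⇒ w* = 1.
From the budget, 3·z = 15 − 3·1 = 12, so z* = 4.

w* = 1, z* = 4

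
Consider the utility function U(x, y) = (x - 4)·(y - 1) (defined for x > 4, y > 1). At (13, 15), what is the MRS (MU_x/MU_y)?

MU_x = (y−1), MU_y = (x−4).
MRS = (y−1)/(x−4).
At (13, 15): MRS = 14/9.
So at (13, 15) the consumer would give up 14/9 units of y for one more unit of x.

MRS = 14/9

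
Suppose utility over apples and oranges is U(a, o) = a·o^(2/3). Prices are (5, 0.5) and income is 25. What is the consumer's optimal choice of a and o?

MU_a = o^(2/3) and MU_o = 2/3·a·o^(-1/3).
MRS = MU_a/MU_o = (1.5)·o/a.
Tangency: set MRS = p_a/p_o = 5/0.5 = 10.
So (1.5)·o/a = 10, i.e. o = (20/3)·a.
Substitute into the budget 5·a + 0.5·o = 25: (25/3)·a = 25, so a* = 3.
Then o* = (20/3)·3 = 20.

a* = 3, o* = 20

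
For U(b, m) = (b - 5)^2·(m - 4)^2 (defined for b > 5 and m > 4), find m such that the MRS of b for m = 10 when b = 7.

MU_b = 2·(b−5)·(m−4)^2, MU_m = 2·(b−5)^2·(m−4).
MRS = (m−4)/(b−5).
Substitute b = 7: MRS = (m − 4)/2. Setting this equal to 10 gives m − 4 = 10·2 = 20, so m = 24.

m = 24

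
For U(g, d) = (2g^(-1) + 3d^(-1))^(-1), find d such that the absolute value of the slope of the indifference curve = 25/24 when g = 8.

d = 10

For CES with ρ = -1, MRS = (2/3)·(d/g)^2.
Setting (2/3)·(d/8)^2 = 25/24 gives (d/8)^2 = 25/16, so d/8 = 1.25 and d = 10.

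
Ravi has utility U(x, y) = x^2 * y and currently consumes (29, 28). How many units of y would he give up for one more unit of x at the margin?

MRS = 56/29

MU_x = 2·x·y and MU_y = x^2.
MRS = MU_x/MU_y = (2/1)·y/x.
At (29, 28): MRS = 56/29.
That is, one extra unit of x is worth 56/29 units of y at the margin.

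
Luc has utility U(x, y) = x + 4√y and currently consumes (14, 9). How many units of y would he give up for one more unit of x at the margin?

MRS = 1.5

MU_x = 1, MU_y = 4/(2√y).
MRS = 1 ÷ (4/(2√y)).
At (14, 9): MRS = 1.5.
So at (14, 9) the consumer would give up 1.5 units of y for one more unit of x.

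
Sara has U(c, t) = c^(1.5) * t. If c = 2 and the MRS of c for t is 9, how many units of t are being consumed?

MU_c = 1.5·√c·t and MU_t = c^(1.5).
MRS = MU_c/MU_t = (1.5)·t/c.
Substitute c = 2: MRS = t/(4/3). Setting t/(4/3) = 9 gives t = 9·(4/3) = 12.

t = 12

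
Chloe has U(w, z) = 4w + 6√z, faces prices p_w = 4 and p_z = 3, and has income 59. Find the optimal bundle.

MU_w = 4, MU_z = 6/(2√z).
MRS = 4 ÷ (6/(2√z)).
Tangency: set MRS = p_w/p_z = 4/3.
MRS depends only on z: (4/3)·√z = 4/3 ⇒ √z = (4/3)/(4/3) = 1 ⇒ z* = 1.
From the budget, 4·w = 59 − 3·1 = 56, so w* = 14.

w* = 14, z* = 1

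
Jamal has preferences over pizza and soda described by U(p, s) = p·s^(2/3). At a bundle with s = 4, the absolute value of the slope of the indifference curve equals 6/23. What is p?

p = 23

MU_p = s^(2/3) and MU_s = 2/3·p·s^(-1/3).
MRS = MU_p/MU_s = (1.5)·s/p.
Substitute s = 4: MRS = 6/p. Setting 6/p = 6/23 gives p = 6/(6/23) = 23.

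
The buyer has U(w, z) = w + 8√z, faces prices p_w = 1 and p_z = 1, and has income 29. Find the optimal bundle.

w* = 13, z* = 16

MU_w = 1, MU_z = 8/(2√z).
MRS = 1 ÷ (8/(2√z)).
Tangency: set MRS = p_w/p_z = 1/1 = 1.
MRS depends only on z: 0.25·√z = 1 ⇒ √z = 1/0.25 = 4 ⇒ z* = 16.
From the budget, 1·w = 29 − 1·16 = 13, so w* = 13.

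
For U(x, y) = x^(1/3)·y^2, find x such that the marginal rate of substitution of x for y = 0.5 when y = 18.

MU_x = 1/3·x^(-2/3)·y^2 and MU_y = 2·x^(1/3)·y.
MRS = MU_x/MU_y = (1/6)·y/x.
Substitute y = 18: MRS = 3/x. Setting 3/x = 0.5 gives x = 3/0.5 = 6.

x = 6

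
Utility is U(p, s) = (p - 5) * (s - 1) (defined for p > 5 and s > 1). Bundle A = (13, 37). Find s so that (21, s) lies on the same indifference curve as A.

s = 19

U(13, 37) = 288.
Set U(21, s) = 288 and solve.
With p = 21: (21 − 5) = 16, so (s − 1) = 288/16 = 18.
So s = 1 + 18 = 19.
Check: U(21, 19) = 288.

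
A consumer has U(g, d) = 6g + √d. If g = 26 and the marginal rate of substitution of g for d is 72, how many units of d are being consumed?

d = 36

MU_g = 6, MU_d = 1/(2√d).
MRS = 6 ÷ (1/(2√d)).
MRS depends only on d: 12·√d = 72 ⇒ √d = 72/12 = 6 ⇒ d = 36.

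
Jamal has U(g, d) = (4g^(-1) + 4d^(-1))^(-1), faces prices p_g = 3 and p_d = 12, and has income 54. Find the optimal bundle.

g* = 6, d* = 3

For CES with ρ = -1, MRS = (d/g)^2.
Tangency: set MRS = p_g/p_d = 3/12 = 0.25.
So (d/g)^2 = 0.25; taking the square root, d/g = 0.5, i.e. d = 0.5·g.
Substitute into the budget 3·g + 12·d = 54: 9·g = 54, so g* = 6 and d* = 0.5·6 = 3.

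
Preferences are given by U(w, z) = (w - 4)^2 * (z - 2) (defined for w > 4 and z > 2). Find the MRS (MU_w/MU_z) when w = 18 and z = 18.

MU_w = 2·(w−4)·(z−2), MU_z = (w−4)^2.
MRS = (2/1)·(z−2)/(w−4).
At (18, 18): MRS = 16/7.
That is, one extra unit of w is worth 16/7 units of z at the margin.

MRS = 16/7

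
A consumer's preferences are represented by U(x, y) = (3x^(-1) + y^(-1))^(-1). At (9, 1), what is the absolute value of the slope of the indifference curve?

For CES with ρ = -1, MRS = (3/1)·(y/x)^2.
At (9, 1): MRS = 1/27.
The indifference curve has slope −1/27 at this bundle.

MRS = 1/27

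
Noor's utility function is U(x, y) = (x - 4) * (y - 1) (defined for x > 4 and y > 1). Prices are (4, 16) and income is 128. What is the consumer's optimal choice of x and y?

x* = 16, y* = 4

MU_x = (y−1), MU_y = (x−4).
MRS = (y−1)/(x−4).
Tangency: set MRS = p_x/p_y = 4/16 = 0.25.
So (y − 1)/(x − 4) = 0.25, i.e. (y − 1) = 0.25·(x − 4).
Rewrite the budget in excess-of-subsistence terms: 4·(x − 4) + 16·(y − 1) = 128 − 4·4 − 16·1 = 96.
Substituting, 8·(x − 4) = 96, so x − 4 = 12 and x* = 16.
Then y − 1 = 0.25·12 = 3, so y* = 4.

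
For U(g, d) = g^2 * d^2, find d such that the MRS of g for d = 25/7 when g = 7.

d = 25

MU_g = 2·g·d^2 and MU_d = 2·g^2·d.
MRS = MU_g/MU_d = d/g.
Substitute g = 7: MRS = d/7. Setting d/7 = 25/7 gives d = (25/7)·7 = 25.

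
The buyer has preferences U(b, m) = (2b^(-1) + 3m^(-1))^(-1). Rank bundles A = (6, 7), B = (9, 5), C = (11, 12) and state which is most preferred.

Bundle C

Evaluate utility at each bundle:
U(A) = 1.312.
U(B) = 1.216.
U(C) = 2.316.
Highest utility is C, so C ≻ A ≻ B.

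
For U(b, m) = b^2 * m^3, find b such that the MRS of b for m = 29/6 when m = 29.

b = 4

MU_b = 2·b·m^3 and MU_m = 3·b^2·m^2.
MRS = MU_b/MU_m = (2/3)·m/b.
Substitute m = 29: MRS = (58/3)/b. Setting (58/3)/b = 29/6 gives b = (58/3)/(29/6) = 4.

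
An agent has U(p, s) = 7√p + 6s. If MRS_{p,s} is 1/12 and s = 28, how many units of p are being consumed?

p = 49

MU_p = 7/(2√p), MU_s = 6.
MRS = 7/(2√p) ÷ 6.
MRS depends only on p: (7/12)/√p = 1/12 ⇒ √p = (7/12)/(1/12) = 7 ⇒ p = 49.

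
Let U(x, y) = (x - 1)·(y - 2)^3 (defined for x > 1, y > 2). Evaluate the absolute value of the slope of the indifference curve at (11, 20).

MRS = 0.6

MU_x = (y−2)^3, MU_y = 3·(x−1)·(y−2)^2.
MRS = (1/3)·(y−2)/(x−1).
At (11, 20): MRS = 0.6.
The indifference curve has slope −0.6 at this bundle.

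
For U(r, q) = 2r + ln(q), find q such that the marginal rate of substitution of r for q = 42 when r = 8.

q = 21

MU_r = 2, MU_q = 1/q.
MRS = 2 ÷ (1/q).
MRS depends only on q: 2·q = 42 ⇒ q = 42/2 = 21.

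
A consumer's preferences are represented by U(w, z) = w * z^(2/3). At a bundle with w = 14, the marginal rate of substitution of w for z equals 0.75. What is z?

MU_w = z^(2/3) and MU_z = 2/3·w·z^(-1/3).
MRS = MU_w/MU_z = (1.5)·z/w.
Substitute w = 14: MRS = z/(28/3). Setting z/(28/3) = 0.75 gives z = 0.75·(28/3) = 7.

z = 7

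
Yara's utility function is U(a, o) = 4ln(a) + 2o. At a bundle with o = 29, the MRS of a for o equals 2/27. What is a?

MU_a = 4/a, MU_o = 2.
MRS = 4/a ÷ 2.
MRS depends only on a: 2/a = 2/27 ⇒ a = 2/(2/27) = 27.

a = 27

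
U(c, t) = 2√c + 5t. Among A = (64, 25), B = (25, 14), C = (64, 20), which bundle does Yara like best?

Bundle A

Evaluate utility at each bundle:
U(A) = 141.000.
U(B) = 80.000.
U(C) = 116.000.
Highest utility is A, so A ≻ C ≻ B.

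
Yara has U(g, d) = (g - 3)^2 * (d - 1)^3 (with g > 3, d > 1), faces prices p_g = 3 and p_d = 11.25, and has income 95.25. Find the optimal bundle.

g* = 13, d* = 5

MU_g = 2·(g−3)·(d−1)^3, MU_d = 3·(g−3)^2·(d−1)^2.
MRS = (2/3)·(d−1)/(g−3).
Tangency: set MRS = p_g/p_d = 3/11.25 = 4/15.
So (2/3)·(d − 1)/(g − 3) = 4/15, i.e. (d − 1) = 0.4·(g − 3).
Rewrite the budget in excess-of-subsistence terms: 3·(g − 3) + 11.25·(d − 1) = 95.25 − 3·3 − 11.25·1 = 75.
Substituting, 7.5·(g − 3) = 75, so g − 3 = 10 and g* = 13.
Then d − 1 = 0.4·10 = 4, so d* = 5.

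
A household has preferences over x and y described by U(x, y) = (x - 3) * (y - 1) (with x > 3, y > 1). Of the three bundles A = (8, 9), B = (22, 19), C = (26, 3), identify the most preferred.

Bundle B

Evaluate utility at each bundle:
U(A) = 40.
U(B) = 342.
U(C) = 46.
Highest utility is B, so B ≻ C ≻ A.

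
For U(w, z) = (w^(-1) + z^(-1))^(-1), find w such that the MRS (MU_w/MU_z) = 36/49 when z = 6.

For CES with ρ = -1, MRS = (z/w)^2.
Setting (6/w)^2 = 36/49 gives 6/w = 6/7 and w = 7.

w = 7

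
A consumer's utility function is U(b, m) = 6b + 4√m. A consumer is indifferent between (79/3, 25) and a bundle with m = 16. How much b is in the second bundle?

U(79/3, 25) = 178.
Set U(b, 16) = 178 and solve.
With m = 16: √16 = 4, so 6b = 178 − 4·4 = 162 and b = 27.
Check: U(27, 16) = 178.

b = 27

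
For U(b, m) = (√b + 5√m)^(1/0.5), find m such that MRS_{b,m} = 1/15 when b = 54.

For CES with ρ = 0.5, MRS = (1/5)·√(m/b).
Setting (1/5)·√(m/54) = 1/15 gives √(m/54) = 1/3, so m/54 = 1/9 and m = 6.

m = 6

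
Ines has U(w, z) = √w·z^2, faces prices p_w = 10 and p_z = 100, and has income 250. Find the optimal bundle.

w* = 5, z* = 2

MU_w = 0.5·w^(-0.5)·z^2 and MU_z = 2·√w·z.
MRS = MU_w/MU_z = (0.25)·z/w.
Tangency: set MRS = p_w/p_z = 10/100 = 0.1.
So (0.25)·z/w = 0.1, i.e. z = 0.4·w.
Substitute into the budget 10·w + 100·z = 250: 50·w = 250, so w* = 5.
Then z* = 0.4·5 = 2.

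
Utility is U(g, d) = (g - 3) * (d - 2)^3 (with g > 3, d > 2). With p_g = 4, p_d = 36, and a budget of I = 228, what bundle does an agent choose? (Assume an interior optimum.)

MU_g = (d−2)^3, MU_d = 3·(g−3)·(d−2)^2.
MRS = (1/3)·(d−2)/(g−3).
Tangency: set MRS = p_g/p_d = 4/36 = 1/9.
So (1/3)·(d − 2)/(g − 3) = 1/9, i.e. (d − 2) = (1/3)·(g − 3).
Rewrite the budget in excess-of-subsistence terms: 4·(g − 3) + 36·(d − 2) = 228 − 4·3 − 36·2 = 144.
Substituting, 16·(g − 3) = 144, so g − 3 = 9 and g* = 12.
Then d − 2 = (1/3)·9 = 3, so d* = 5.

g* = 12, d* = 5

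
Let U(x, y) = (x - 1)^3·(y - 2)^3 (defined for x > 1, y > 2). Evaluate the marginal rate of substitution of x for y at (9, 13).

MU_x = 3·(x−1)^2·(y−2)^3, MU_y = 3·(x−1)^3·(y−2)^2.
MRS = (y−2)/(x−1).
At (9, 13): MRS = 1.375.
The indifference curve has slope −1.375 at this bundle.

MRS = 1.375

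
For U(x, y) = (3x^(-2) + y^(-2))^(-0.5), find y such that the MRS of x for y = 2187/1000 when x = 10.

y = 9

For CES with ρ = -2, MRS = (3/1)·(y/x)^3.
Setting (3/1)·(y/10)^3 = 2187/1000 gives (y/10)^3 = 729/1000, so y/10 = 0.9 and y = 9.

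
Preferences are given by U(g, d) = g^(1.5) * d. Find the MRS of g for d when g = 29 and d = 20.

MRS = 30/29

MU_g = 1.5·√g·d and MU_d = g^(1.5).
MRS = MU_g/MU_d = (1.5)·d/g.
At (29, 20): MRS = 30/29.
That is, one extra unit of g is worth 30/29 units of d at the margin.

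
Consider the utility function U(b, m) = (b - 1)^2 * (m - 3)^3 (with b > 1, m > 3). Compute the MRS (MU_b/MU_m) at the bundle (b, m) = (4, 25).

MU_b = 2·(b−1)·(m−3)^3, MU_m = 3·(b−1)^2·(m−3)^2.
MRS = (2/3)·(m−3)/(b−1).
At (4, 25): MRS = 44/9.
That is, one extra unit of b is worth 44/9 units of m at the margin.

MRS = 44/9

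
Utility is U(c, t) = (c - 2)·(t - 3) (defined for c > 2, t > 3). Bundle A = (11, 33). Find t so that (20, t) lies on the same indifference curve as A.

t = 18

U(11, 33) = 270.
Set U(20, t) = 270 and solve.
With c = 20: (20 − 2) = 18, so (t − 3) = 270/18 = 15.
So t = 3 + 15 = 18.
Check: U(20, 18) = 270.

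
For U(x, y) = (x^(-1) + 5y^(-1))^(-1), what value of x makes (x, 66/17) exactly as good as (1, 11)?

x = 6

U depends on (x, y) only through S = x^(-1) + 5y^(-1), so equal utility means equal S. At (1, 11): S = 16/11.
With y = 66/17: 5·(66/17)^(-1) = 85/66, so x^(-1) = 16/11 − 85/66 = 1/6.
Hence x = 1/(1/6) = 6.
Check: U(6, 66/17) = 0.6875.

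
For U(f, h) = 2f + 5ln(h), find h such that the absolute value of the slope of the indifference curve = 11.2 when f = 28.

h = 28

MU_f = 2, MU_h = 5/h.
MRS = 2 ÷ (5/h).
MRS depends only on h: 0.4·h = 11.2 ⇒ h = 11.2/0.4 = 28.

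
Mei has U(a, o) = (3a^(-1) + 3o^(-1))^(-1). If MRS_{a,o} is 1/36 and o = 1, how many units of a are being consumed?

For CES with ρ = -1, MRS = (o/a)^2.
Setting (1/a)^2 = 1/36 gives 1/a = 1/6 and a = 6.

a = 6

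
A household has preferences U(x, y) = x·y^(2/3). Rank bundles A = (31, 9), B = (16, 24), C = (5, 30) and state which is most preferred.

Bundle A

Evaluate utility at each bundle:
U(A) = 134.129.
U(B) = 133.125.
U(C) = 48.274.
Highest utility is A, so A ≻ B ≻ C.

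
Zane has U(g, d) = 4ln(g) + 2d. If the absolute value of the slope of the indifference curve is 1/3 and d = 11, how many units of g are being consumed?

MU_g = 4/g, MU_d = 2.
MRS = 4/g ÷ 2.
MRS depends only on g: 2/g = 1/3 ⇒ g = 2/(1/3) = 6.

g = 6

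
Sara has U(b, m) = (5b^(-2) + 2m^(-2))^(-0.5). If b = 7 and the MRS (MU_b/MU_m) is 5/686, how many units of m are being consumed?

For CES with ρ = -2, MRS = (5/2)·(m/b)^3.
Setting (5/2)·(m/7)^3 = 5/686 gives (m/7)^3 = 1/343, so m/7 = 1/7 and m = 1.

m = 1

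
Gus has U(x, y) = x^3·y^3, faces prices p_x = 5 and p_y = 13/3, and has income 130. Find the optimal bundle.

MU_x = 3·x^2·y^3 and MU_y = 3·x^3·y^2.
MRS = MU_x/MU_y = y/x.
Tangency: set MRS = p_x/p_y = 5/(13/3) = 15/13.
So y/x = 15/13, i.e. y = (15/13)·x.
Substitute into the budget 5·x + (13/3)·y = 130: 10·x = 130, so x* = 13.
Then y* = (15/13)·13 = 15.

x* = 13, y* = 15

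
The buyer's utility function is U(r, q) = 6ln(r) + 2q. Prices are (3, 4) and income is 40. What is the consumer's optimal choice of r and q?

r* = 4, q* = 7

MU_r = 6/r, MU_q = 2.
MRS = 6/r ÷ 2.
Tangency: set MRS = p_r/p_q = 3/4 = 0.75.
MRS depends only on r: 3/r = 0.75 ⇒ r* = 3/0.75 = 4.
From the budget, 4·q = 40 − 3·4 = 28, so q* = 7.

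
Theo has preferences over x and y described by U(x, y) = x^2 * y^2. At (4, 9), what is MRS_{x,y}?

MRS = 2.25

MU_x = 2·x·y^2 and MU_y = 2·x^2·y.
MRS = MU_x/MU_y = y/x.
At (4, 9): MRS = 2.25.
So at (4, 9) the consumer would give up 2.25 units of y for one more unit of x.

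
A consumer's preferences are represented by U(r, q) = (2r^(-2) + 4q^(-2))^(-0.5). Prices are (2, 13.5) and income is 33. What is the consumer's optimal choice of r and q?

r* = 3, q* = 2

For CES with ρ = -2, MRS = (2/4)·(q/r)^3.
Tangency: set MRS = p_r/p_q = 2/13.5 = 4/27.
So (q/r)^3 = 8/27; taking the cube root, q/r = 2/3, i.e. q = (2/3)·r.
Substitute into the budget 2·r + 13.5·q = 33: 11·r = 33, so r* = 3 and q* = (2/3)·3 = 2.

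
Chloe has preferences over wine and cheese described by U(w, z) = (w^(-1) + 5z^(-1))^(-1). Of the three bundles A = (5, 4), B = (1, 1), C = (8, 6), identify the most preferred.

Evaluate utility at each bundle:
U(A) = 0.690.
U(B) = 0.167.
U(C) = 1.043.
Highest utility is C, so C ≻ A ≻ B.

Bundle C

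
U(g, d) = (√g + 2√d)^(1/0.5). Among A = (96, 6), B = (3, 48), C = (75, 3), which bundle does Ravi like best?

Bundle B

Evaluate utility at each bundle:
U(A) = 216.000.
U(B) = 243.000.
U(C) = 147.000.
Highest utility is B, so B ≻ A ≻ C.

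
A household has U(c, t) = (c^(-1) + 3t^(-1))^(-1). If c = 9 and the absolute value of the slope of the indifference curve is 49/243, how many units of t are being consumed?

t = 7

For CES with ρ = -1, MRS = (1/3)·(t/c)^2.
Setting (1/3)·(t/9)^2 = 49/243 gives (t/9)^2 = 49/81, so t/9 = 7/9 and t = 7.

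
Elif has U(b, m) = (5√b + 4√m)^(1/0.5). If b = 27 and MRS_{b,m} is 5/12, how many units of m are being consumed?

m = 3

For CES with ρ = 0.5, MRS = (5/4)·√(m/b).
Setting (5/4)·√(m/27) = 5/12 gives √(m/27) = 1/3, so m/27 = 1/9 and m = 3.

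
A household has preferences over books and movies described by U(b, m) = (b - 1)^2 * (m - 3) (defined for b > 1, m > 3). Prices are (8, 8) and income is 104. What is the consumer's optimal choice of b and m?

b* = 7, m* = 6

MU_b = 2·(b−1)·(m−3), MU_m = (b−1)^2.
MRS = (2/1)·(m−3)/(b−1).
Tangency: set MRS = p_b/p_m = 8/8 = 1.
So (2/1)·(m − 3)/(b − 1) = 1, i.e. (m − 3) = 0.5·(b − 1).
Rewrite the budget in excess-of-subsistence terms: 8·(b − 1) + 8·(m − 3) = 104 − 8·1 − 8·3 = 72.
Substituting, 12·(b − 1) = 72, so b − 1 = 6 and b* = 7.
Then m − 3 = 0.5·6 = 3, so m* = 6.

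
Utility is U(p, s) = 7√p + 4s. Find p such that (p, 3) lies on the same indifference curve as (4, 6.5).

U(4, 6.5) = 40.
Set U(p, 3) = 40 and solve.
With s = 3: 7√p = 40 − 4·3 = 28, so √p = 4 and p = 16.
Check: U(16, 3) = 40.

p = 16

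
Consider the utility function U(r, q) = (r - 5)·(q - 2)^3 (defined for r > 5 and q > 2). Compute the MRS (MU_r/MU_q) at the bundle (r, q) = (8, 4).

MRS = 2/9

MU_r = (q−2)^3, MU_q = 3·(r−5)·(q−2)^2.
MRS = (1/3)·(q−2)/(r−5).
At (8, 4): MRS = 2/9.
So at (8, 4) the consumer would give up 2/9 units of q for one more unit of r.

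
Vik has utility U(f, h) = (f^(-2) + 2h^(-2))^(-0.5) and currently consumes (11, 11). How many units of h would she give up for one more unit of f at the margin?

For CES with ρ = -2, MRS = (1/2)·(h/f)^3.
At (11, 11): MRS = 0.5.
That is, one extra unit of f is worth 0.5 units of h at the margin.

MRS = 0.5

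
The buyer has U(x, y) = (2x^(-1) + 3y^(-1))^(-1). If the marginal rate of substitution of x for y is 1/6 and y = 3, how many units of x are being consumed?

For CES with ρ = -1, MRS = (2/3)·(y/x)^2.
Setting (2/3)·(3/x)^2 = 1/6 gives (3/x)^2 = 0.25, so 3/x = 0.5 and x = 6.

x = 6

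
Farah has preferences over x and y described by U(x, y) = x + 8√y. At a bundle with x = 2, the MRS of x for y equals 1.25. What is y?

MU_x = 1, MU_y = 8/(2√y).
MRS = 1 ÷ (8/(2√y)).
MRS depends only on y: 0.25·√y = 1.25 ⇒ √y = 1.25/0.25 = 5 ⇒ y = 25.

y = 25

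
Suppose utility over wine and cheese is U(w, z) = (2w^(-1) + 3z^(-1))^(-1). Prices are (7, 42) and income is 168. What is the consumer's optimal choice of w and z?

For CES with ρ = -1, MRS = (2/3)·(z/w)^2.
Tangency: set MRS = p_w/p_z = 7/42 = 1/6.
So (z/w)^2 = 0.25; taking the square root, z/w = 0.5, i.e. z = 0.5·w.
Substitute into the budget 7·w + 42·z = 168: 28·w = 168, so w* = 6 and z* = 0.5·6 = 3.

w* = 6, z* = 3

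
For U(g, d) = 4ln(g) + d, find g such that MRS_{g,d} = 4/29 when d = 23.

g = 29

MU_g = 4/g, MU_d = 1.
MRS = 4/g ÷ 1.
MRS depends only on g: 4/g = 4/29 ⇒ g = 4/(4/29) = 29.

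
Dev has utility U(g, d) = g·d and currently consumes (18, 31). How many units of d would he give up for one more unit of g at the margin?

MRS = 31/18

MU_g = d and MU_d = g.
MRS = MU_g/MU_d = d/g.
At (18, 31): MRS = 31/18.
The indifference curve has slope −31/18 at this bundle.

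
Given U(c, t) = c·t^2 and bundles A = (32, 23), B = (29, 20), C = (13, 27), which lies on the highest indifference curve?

Evaluate utility at each bundle:
U(A) = 16928.
U(B) = 11600.
U(C) = 9477.
Highest utility is A, so A ≻ B ≻ C.

Bundle A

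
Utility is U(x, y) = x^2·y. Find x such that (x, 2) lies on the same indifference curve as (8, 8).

U(8, 8) = 512.
Set U(x, 2) = 512 and solve.
With y = 2: x^2 = 512/2 = 256; taking the square root, x = 16.
Check: U(16, 2) = 512.

x = 16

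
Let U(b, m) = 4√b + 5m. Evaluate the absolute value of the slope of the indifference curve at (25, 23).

MRS = 2/25

MU_b = 4/(2√b), MU_m = 5.
MRS = 4/(2√b) ÷ 5.
At (25, 23): MRS = 2/25.
The indifference curve has slope −2/25 at this bundle.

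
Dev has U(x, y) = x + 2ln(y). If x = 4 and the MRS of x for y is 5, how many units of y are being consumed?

MU_x = 1, MU_y = 2/y.
MRS = 1 ÷ (2/y).
MRS depends only on y: 0.5·y = 5 ⇒ y = 5/0.5 = 10.

y = 10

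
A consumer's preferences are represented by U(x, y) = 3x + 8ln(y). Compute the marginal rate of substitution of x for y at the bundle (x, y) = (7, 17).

MRS = 6.375

MU_x = 3, MU_y = 8/y.
MRS = 3 ÷ (8/y).
At (7, 17): MRS = 6.375.
So at (7, 17) the consumer would give up 6.375 units of y for one more unit of x.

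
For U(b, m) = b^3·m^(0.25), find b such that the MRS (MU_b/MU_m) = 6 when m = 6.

MU_b = 3·b^2·m^(0.25) and MU_m = 0.25·b^3·m^(-0.75).
MRS = MU_b/MU_m = (12)·m/b.
Substitute m = 6: MRS = 72/b. Setting 72/b = 6 gives b = 72/6 = 12.

b = 12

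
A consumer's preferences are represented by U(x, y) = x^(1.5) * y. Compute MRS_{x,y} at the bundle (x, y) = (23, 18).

MRS = 27/23

MU_x = 1.5·√x·y and MU_y = x^(1.5).
MRS = MU_x/MU_y = (1.5)·y/x.
At (23, 18): MRS = 27/23.
That is, one extra unit of x is worth 27/23 units of y at the margin.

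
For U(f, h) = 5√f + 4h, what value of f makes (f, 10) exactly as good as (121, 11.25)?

f = 144

U(121, 11.25) = 100.
Set U(f, 10) = 100 and solve.
With h = 10: 5√f = 100 − 4·10 = 60, so √f = 12 and f = 144.
Check: U(144, 10) = 100.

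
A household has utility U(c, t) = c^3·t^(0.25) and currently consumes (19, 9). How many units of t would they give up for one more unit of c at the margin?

MU_c = 3·c^2·t^(0.25) and MU_t = 0.25·c^3·t^(-0.75).
MRS = MU_c/MU_t = (12)·t/c.
At (19, 9): MRS = 108/19.
That is, one extra unit of c is worth 108/19 units of t at the margin.

MRS = 108/19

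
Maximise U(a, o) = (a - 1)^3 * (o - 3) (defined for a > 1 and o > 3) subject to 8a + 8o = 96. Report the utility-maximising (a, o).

MU_a = 3·(a−1)^2·(o−3), MU_o = (a−1)^3.
MRS = (3/1)·(o−3)/(a−1).
Tangency: set MRS = p_a/p_o = 8/8 = 1.
So (3/1)·(o − 3)/(a − 1) = 1, i.e. (o − 3) = (1/3)·(a − 1).
Rewrite the budget in excess-of-subsistence terms: 8·(a − 1) + 8·(o − 3) = 96 − 8·1 − 8·3 = 64.
Substituting, (32/3)·(a − 1) = 64, so a − 1 = 6 and a* = 7.
Then o − 3 = (1/3)·6 = 2, so o* = 5.

a* = 7, o* = 5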